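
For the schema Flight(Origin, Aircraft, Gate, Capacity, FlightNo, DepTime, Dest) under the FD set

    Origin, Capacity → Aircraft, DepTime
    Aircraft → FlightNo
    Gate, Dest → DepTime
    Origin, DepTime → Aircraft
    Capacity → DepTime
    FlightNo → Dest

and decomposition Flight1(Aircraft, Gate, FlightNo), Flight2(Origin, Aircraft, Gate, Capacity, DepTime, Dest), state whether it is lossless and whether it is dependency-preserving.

lossless but not dependency-preserving

Lossless test: (Aircraft, Gate)⁺ = {Aircraft, Gate, FlightNo, DepTime, Dest}, which contains all of one fragment — lossless.
Dependency preservation: the restricted closure of {FlightNo} across the fragments never reaches {Dest}, so FlightNo → Dest cannot be enforced without a join — not preserved.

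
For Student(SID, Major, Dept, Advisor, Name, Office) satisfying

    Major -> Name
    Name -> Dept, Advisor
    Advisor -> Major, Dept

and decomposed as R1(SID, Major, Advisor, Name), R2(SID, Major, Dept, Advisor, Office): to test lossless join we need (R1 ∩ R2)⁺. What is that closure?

R1 ∩ R2 = {SID, Major, Advisor}.
Major → Name applies, adding Name
Name → Dept, Advisor applies, adding Dept
Closure: {SID, Major, Dept, Advisor, Name}.

SID, Major, Dept, Advisor, Name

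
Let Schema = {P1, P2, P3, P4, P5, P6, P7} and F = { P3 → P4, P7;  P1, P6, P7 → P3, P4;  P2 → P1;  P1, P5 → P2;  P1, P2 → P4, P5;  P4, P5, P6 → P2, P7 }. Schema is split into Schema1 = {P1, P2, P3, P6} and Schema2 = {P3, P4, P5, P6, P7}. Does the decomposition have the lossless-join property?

No

Common attributes: Schema1 ∩ Schema2 = {P3, P6}.
Closure of {P3, P6}: P3 → P4, P7 applies, adding P4, P7. So (P3, P6)⁺ = {P3, P4, P6, P7}.
The closure contains neither all of Schema1 = {P1, P2, P3, P6} nor all of Schema2 = {P3, P4, P5, P6, P7}, so the common attributes are not a superkey of either fragment. The join is lossy.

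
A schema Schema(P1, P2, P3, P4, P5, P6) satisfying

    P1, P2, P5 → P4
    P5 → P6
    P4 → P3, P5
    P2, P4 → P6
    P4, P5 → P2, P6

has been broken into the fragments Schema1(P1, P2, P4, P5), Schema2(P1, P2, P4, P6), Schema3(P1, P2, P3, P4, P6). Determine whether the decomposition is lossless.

Chase test. Columns are P1, P2, P3, P4, P5, P6; row i has aⱼ where attribute j ∈ Schemai, else bᵢⱼ.
Initial tableau (one row per fragment):
  row 1: a1 a2 b13 a4 a5 b16
  row 2: a1 a2 b23 a4 b25 a6
  row 3: a1 a2 a3 a4 b35 a6
Rows 1 and 2 agree on P4; apply P4→P3, P5 and equate their P3, P5 entries.
Rows 1 and 3 agree on P4; apply P4→P3, P5 and equate their P3, P5 entries.
Rows 1 and 2 agree on P2, P4; apply P2, P4→P6 and equate their P6 entries.
Row 1 is now all distinguished symbols — the join is lossless.

Yes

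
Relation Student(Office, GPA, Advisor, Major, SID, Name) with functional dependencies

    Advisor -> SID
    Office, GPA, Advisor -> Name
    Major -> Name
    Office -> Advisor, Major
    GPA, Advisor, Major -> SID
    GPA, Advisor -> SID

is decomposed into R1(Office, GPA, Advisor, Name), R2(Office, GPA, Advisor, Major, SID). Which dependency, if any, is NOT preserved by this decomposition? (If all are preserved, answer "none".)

Check Major → Name: no single fragment contains all of {Major, Name}, and the restricted closure of {Major} across the fragments never reaches {Name}.
Advisor → SID is preserved.
Office, GPA, Advisor → Name is preserved.
Office → Advisor, Major is preserved.
GPA, Advisor, Major → SID is preserved.
GPA, Advisor → SID is preserved.

Major -> Name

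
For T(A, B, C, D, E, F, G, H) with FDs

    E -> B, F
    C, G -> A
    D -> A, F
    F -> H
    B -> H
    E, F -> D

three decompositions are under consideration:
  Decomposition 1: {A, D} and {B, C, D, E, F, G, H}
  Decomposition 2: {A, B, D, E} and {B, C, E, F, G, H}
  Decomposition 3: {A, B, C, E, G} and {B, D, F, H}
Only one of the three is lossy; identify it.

Decomposition 3

Decomposition 1: common = {D}, closure = {A, D, F, H} → lossless.
Decomposition 2: common = {B, E}, closure = {A, B, D, E, F, H} → lossless.
Decomposition 3: common = {B}, closure = {B, H} → lossy.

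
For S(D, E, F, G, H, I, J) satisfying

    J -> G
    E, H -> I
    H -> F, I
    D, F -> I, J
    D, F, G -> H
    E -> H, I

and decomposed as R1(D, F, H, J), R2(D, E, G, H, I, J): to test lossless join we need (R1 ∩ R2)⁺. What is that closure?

D, F, G, H, I, J

R1 ∩ R2 = {D, H, J}.
J → G applies, adding G
H → F, I applies, adding F, I
Closure: {D, F, G, H, I, J}.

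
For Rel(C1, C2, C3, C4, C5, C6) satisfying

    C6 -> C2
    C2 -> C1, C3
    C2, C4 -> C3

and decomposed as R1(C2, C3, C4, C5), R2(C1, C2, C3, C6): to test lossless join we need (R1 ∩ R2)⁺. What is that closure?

R1 ∩ R2 = {C2, C3}.
C2 → C1, C3 applies, adding C1
Closure: {C1, C2, C3}.

C1, C2, C3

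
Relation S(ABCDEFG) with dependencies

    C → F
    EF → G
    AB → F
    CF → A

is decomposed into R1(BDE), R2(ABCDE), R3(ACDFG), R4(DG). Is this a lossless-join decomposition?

Chase test. Columns are ABCDEFG; row i has aⱼ where attribute j ∈ Ri, else bᵢⱼ.
Initial tableau (one row per fragment):
  row 1: b11 a2 b13 a4 a5 b16 b17
  row 2: a1 a2 a3 a4 a5 b26 b27
  row 3: a1 b32 a3 a4 b35 a6 a7
  row 4: b41 b42 b43 a4 b45 b46 a7
Rows 2 and 3 agree on C; apply C→F and equate their F entries.
No row becomes fully distinguished — the join is lossy.

No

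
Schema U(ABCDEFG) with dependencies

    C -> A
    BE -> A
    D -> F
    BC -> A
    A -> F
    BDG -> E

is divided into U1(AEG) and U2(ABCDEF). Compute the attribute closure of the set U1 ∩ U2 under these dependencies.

U1 ∩ U2 = {AE}.
A → F applies, adding F
Closure: {AEF}.

AEF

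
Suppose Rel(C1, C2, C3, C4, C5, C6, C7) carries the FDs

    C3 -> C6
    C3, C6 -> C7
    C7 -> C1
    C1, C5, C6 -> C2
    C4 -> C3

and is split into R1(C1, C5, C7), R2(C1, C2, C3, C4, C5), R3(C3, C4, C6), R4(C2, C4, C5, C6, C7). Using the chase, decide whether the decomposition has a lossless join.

Yes

Chase test. Columns are C1, C2, C3, C4, C5, C6, C7; row i has aⱼ where attribute j ∈ Ri, else bᵢⱼ.
Initial tableau (one row per fragment):
  row 1: a1 b12 b13 b14 a5 b16 a7
  row 2: a1 a2 a3 a4 a5 b26 b27
  row 3: b31 b32 a3 a4 b35 a6 b37
  row 4: b41 a2 b43 a4 a5 a6 a7
Rows 2 and 3 agree on C3; apply C3→C6 and equate their C6 entries.
Rows 2 and 3 agree on C3, C6; apply C3, C6→C7 and equate their C7 entries.
Rows 1 and 4 agree on C7; apply C7→C1 and equate their C1 entries.
Rows 2 and 3 agree on C7; apply C7→C1 and equate their C1 entries.
Rows 2 and 4 agree on C4; apply C4→C3 and equate their C3 entries.
Rows 2 and 4 agree on C3, C6; apply C3, C6→C7 and equate their C7 entries.
Row 2 is now all distinguished symbols — the join is lossless.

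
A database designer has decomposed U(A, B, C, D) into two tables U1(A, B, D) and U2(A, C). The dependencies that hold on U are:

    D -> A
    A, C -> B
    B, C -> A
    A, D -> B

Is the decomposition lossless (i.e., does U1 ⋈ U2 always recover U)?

No

Common attributes: U1 ∩ U2 = {A}.
No dependency enlarges {A}, so (A)⁺ = {A}.
The closure contains neither all of U1 = {A, B, D} nor all of U2 = {A, C}, so the common attributes are not a superkey of either fragment. The join is lossy.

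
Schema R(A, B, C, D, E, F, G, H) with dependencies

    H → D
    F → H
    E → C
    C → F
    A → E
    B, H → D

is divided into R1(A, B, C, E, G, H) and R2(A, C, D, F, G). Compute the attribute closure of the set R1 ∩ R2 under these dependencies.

R1 ∩ R2 = {A, C, G}.
C → F applies, adding F
A → E applies, adding E
F → H applies, adding H
H → D applies, adding D
Closure: {A, C, D, E, F, G, H}.

A, C, D, E, F, G, H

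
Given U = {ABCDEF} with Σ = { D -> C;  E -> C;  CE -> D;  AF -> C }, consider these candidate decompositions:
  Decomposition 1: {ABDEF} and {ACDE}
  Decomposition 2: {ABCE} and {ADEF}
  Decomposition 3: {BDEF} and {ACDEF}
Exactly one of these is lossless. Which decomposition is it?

Decomposition 1: common = {ADE}, closure = {ACDE} → lossless.
Decomposition 2: common = {AE}, closure = {ACDE} → lossy.
Decomposition 3: common = {DEF}, closure = {CDEF} → lossy.

Decomposition 1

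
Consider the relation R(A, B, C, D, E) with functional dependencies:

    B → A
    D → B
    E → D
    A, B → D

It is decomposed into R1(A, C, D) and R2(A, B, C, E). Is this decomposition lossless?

Common attributes: R1 ∩ R2 = {A, C}.
No dependency enlarges {A, C}, so (A, C)⁺ = {A, C}.
The closure contains neither all of R1 = {A, C, D} nor all of R2 = {A, B, C, E}, so the common attributes are not a superkey of either fragment. The join is lossy.

No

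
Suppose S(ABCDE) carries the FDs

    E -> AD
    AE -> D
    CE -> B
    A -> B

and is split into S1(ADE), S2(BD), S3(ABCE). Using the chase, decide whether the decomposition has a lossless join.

Chase test. Columns are ABCDE; row i has aⱼ where attribute j ∈ Si, else bᵢⱼ.
Initial tableau (one row per fragment):
  row 1: a1 b12 b13 a4 a5
  row 2: b21 a2 b23 a4 b25
  row 3: a1 a2 a3 b34 a5
Rows 1 and 3 agree on E; apply E→AD and equate their AD entries.
Rows 1 and 3 agree on A; apply A→B and equate their B entries.
Row 3 is now all distinguished symbols — the join is lossless.

Yes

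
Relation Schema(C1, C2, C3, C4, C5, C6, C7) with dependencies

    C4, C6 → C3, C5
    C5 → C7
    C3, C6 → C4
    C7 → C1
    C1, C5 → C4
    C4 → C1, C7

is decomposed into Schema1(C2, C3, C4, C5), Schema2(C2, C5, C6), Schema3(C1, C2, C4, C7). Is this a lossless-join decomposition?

No

Chase test. Columns are C1, C2, C3, C4, C5, C6, C7; row i has aⱼ where attribute j ∈ Schemai, else bᵢⱼ.
Initial tableau (one row per fragment):
  row 1: b11 a2 a3 a4 a5 b16 b17
  row 2: b21 a2 b23 b24 a5 a6 b27
  row 3: a1 a2 b33 a4 b35 b36 a7
Rows 1 and 2 agree on C5; apply C5→C7 and equate their C7 entries.
Rows 1 and 2 agree on C7; apply C7→C1 and equate their C1 entries.
Rows 1 and 2 agree on C1, C5; apply C1, C5→C4 and equate their C4 entries.
Rows 1 and 3 agree on C4; apply C4→C1, C7 and equate their C1, C7 entries.
No row becomes fully distinguished — the join is lossy.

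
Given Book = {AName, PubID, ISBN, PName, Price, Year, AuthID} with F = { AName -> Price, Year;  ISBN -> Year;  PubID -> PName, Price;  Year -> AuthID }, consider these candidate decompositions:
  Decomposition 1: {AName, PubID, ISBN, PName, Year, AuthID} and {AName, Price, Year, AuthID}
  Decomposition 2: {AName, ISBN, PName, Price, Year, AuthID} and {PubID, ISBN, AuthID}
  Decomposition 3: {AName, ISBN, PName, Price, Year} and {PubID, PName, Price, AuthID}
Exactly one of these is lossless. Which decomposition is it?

Decomposition 1

Decomposition 1: common = {AName, Year, AuthID}, closure = {AName, Price, Year, AuthID} → lossless.
Decomposition 2: common = {ISBN, AuthID}, closure = {ISBN, Year, AuthID} → lossy.
Decomposition 3: common = {PName, Price}, closure = {PName, Price} → lossy.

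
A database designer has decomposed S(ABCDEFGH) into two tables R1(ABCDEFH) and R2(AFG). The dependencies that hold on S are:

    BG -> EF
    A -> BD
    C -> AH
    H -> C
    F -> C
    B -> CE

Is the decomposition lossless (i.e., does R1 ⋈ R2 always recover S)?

Yes

Common attributes: R1 ∩ R2 = {AF}.
Closure of {AF}: A → BD applies, adding BD; F → C applies, adding C; B → CE applies, adding E; C → AH applies, adding H. So (AF)⁺ = {ABCDEFH}.
This closure contains every attribute of R1, so R1 ∩ R2 → R1. The join is lossless.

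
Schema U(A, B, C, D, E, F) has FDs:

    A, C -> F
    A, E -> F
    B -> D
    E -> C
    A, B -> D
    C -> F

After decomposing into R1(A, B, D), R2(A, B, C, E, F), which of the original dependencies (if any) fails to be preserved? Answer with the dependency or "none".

none

A, C → F lies within R2.
A, E → F lies within R2.
B → D lies within R1.
E → C lies within R2.
A, B → D lies within R1.
C → F lies within R2.
Every dependency is enforceable on the fragments, so the decomposition is dependency-preserving.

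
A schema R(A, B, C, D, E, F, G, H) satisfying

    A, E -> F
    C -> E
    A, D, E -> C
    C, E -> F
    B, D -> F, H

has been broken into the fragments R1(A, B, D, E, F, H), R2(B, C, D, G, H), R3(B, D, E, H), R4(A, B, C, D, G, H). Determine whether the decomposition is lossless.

No

Chase test. Columns are A, B, C, D, E, F, G, H; row i has aⱼ where attribute j ∈ Ri, else bᵢⱼ.
Initial tableau (one row per fragment):
  row 1: a1 a2 b13 a4 a5 a6 b17 a8
  row 2: b21 a2 a3 a4 b25 b26 a7 a8
  row 3: b31 a2 b33 a4 a5 b36 b37 a8
  row 4: a1 a2 a3 a4 b45 b46 a7 a8
Rows 2 and 4 agree on C; apply C→E and equate their E entries.
Rows 2 and 4 agree on C, E; apply C, E→F and equate their F entries.
Rows 1 and 2 agree on B, D; apply B, D→F, H and equate their F, H entries.
Rows 1 and 3 agree on B, D; apply B, D→F, H and equate their F, H entries.
No row becomes fully distinguished — the join is lossy.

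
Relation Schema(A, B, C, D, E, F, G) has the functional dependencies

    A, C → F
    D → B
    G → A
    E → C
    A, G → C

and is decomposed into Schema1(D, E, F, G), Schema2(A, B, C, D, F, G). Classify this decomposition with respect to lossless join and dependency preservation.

lossless but not dependency-preserving

Lossless test: (D, F, G)⁺ = {A, B, C, D, F, G}, which contains all of one fragment — lossless.
Dependency preservation: the restricted closure of {E} across the fragments never reaches {C}, so E → C cannot be enforced without a join — not preserved.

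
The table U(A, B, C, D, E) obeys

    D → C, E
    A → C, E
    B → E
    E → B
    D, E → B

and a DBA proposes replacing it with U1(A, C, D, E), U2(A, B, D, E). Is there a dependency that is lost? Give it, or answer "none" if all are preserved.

D → C, E lies within U1.
A → C, E lies within U1.
B → E lies within U2.
E → B lies within U2.
D, E → B lies within U2.
Every dependency is enforceable on the fragments, so the decomposition is dependency-preserving.

none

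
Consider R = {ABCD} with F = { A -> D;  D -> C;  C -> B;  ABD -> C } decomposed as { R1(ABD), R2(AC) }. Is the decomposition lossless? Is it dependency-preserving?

lossless but not dependency-preserving

Lossless test: (A)⁺ = {ABCD}, which contains all of one fragment — lossless.
Dependency preservation: the restricted closure of {D} across the fragments never reaches {C}, so D → C cannot be enforced without a join — not preserved.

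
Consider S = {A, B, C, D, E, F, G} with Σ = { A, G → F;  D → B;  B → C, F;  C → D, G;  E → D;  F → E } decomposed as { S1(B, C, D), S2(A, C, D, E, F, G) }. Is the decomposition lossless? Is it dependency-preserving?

lossless and dependency-preserving

Lossless test: (C, D)⁺ = {B, C, D, E, F, G}, which contains all of one fragment — lossless.
Dependency preservation: B → C, F is not contained in any single fragment, but the restricted closure of its left-hand side across the fragments still reaches the right-hand side; the remaining FDs each lie inside some fragment. All dependencies are preserved.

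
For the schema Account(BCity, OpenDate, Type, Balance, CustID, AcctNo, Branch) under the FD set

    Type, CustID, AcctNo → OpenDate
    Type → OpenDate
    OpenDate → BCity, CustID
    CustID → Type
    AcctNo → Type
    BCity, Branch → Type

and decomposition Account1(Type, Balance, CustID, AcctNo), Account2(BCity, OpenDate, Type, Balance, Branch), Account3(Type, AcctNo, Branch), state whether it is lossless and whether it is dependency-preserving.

Lossless test (chase): Rows 1 and 2 agree on Type; apply Type→OpenDate and equate their OpenDate entries. Rows 1 and 3 agree on Type; apply Type→OpenDate and equate their OpenDate entries. Rows 1 and 2 agree on OpenDate; apply OpenDate→BCity, CustID and equate their BCity, CustID entries. Rows 1 and 3 agree on OpenDate; apply OpenDate→BCity, CustID and equate their BCity, CustID entries. No row becomes fully distinguished — the join is lossy.
Dependency preservation: Type, CustID, AcctNo → OpenDate; OpenDate → BCity, CustID are not contained in any single fragment, but the restricted closure of each left-hand side across the fragments still reaches the right-hand side; the remaining FDs each lie inside some fragment. All dependencies are preserved.

lossy but dependency-preserving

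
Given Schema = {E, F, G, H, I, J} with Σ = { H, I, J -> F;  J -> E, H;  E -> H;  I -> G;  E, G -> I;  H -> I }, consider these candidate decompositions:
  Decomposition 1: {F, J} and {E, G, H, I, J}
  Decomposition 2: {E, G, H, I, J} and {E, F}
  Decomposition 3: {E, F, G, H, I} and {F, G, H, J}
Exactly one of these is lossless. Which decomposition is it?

Decomposition 1

Decomposition 1: common = {J}, closure = {E, F, G, H, I, J} → lossless.
Decomposition 2: common = {E}, closure = {E, G, H, I} → lossy.
Decomposition 3: common = {F, G, H}, closure = {F, G, H, I} → lossy.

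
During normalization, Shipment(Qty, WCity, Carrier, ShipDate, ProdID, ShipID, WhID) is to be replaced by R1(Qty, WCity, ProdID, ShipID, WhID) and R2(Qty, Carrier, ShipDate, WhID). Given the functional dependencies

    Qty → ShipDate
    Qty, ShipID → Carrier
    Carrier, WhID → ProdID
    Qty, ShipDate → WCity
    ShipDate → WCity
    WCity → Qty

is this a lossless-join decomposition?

No

Common attributes: R1 ∩ R2 = {Qty, WhID}.
Closure of {Qty, WhID}: Qty → ShipDate applies, adding ShipDate; Qty, ShipDate → WCity applies, adding WCity. So (Qty, WhID)⁺ = {Qty, WCity, ShipDate, WhID}.
The closure contains neither all of R1 = {Qty, WCity, ProdID, ShipID, WhID} nor all of R2 = {Qty, Carrier, ShipDate, WhID}, so the common attributes are not a superkey of either fragment. The join is lossy.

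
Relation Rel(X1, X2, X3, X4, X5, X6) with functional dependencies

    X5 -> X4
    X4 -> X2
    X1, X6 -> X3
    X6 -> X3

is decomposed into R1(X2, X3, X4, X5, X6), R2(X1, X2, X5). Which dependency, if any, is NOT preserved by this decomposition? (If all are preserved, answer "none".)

none

X5 → X4 lies within R1.
X4 → X2 lies within R1.
X1, X6 → X3: restricted closure across fragments reaches X3.
X6 → X3 lies within R1.
Every dependency is enforceable on the fragments, so the decomposition is dependency-preserving.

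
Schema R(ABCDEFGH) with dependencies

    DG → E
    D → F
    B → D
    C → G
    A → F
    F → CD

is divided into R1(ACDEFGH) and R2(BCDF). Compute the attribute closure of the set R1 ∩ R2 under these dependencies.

CDEFG

R1 ∩ R2 = {CDF}.
C → G applies, adding G
DG → E applies, adding E
Closure: {CDEFG}.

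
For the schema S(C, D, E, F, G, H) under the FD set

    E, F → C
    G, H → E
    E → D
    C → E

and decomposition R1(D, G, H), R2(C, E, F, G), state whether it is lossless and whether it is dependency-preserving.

Lossless test: (G)⁺ = {G}, which is a superkey of neither fragment — lossy.
Dependency preservation: the restricted closure of {G, H} across the fragments never reaches {E}, so G, H → E cannot be enforced without a join — not preserved.

lossy and not dependency-preserving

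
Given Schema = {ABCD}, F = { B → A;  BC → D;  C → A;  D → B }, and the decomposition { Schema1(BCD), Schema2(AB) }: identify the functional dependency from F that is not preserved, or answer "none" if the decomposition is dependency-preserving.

C → A

Check C → A: no single fragment contains all of {AC}, and the restricted closure of {C} across the fragments never reaches {A}.
B → A is preserved.
BC → D is preserved.
D → B is preserved.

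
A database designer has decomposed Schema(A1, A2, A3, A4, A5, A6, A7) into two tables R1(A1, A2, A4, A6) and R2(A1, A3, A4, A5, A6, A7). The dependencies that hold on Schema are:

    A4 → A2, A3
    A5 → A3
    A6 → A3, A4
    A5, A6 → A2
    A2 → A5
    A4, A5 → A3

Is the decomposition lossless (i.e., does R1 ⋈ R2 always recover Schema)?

Yes

Common attributes: R1 ∩ R2 = {A1, A4, A6}.
Closure of {A1, A4, A6}: A4 → A2, A3 applies, adding A2, A3; A2 → A5 applies, adding A5. So (A1, A4, A6)⁺ = {A1, A2, A3, A4, A5, A6}.
This closure contains every attribute of R1, so R1 ∩ R2 → R1. The join is lossless.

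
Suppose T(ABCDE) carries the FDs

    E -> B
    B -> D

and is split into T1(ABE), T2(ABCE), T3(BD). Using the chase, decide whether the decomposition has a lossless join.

Chase test. Columns are ABCDE; row i has aⱼ where attribute j ∈ Ti, else bᵢⱼ.
Initial tableau (one row per fragment):
  row 1: a1 a2 b13 b14 a5
  row 2: a1 a2 a3 b24 a5
  row 3: b31 a2 b33 a4 b35
Rows 1 and 2 agree on B; apply B→D and equate their D entries.
Rows 1 and 3 agree on B; apply B→D and equate their D entries.
Row 2 is now all distinguished symbols — the join is lossless.

Yes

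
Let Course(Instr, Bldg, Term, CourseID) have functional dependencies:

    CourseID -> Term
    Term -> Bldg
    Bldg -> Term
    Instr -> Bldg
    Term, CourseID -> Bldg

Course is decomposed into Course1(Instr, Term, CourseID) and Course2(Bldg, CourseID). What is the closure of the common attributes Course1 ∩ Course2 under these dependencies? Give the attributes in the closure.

Bldg, Term, CourseID

Course1 ∩ Course2 = {CourseID}.
CourseID → Term applies, adding Term
Term → Bldg applies, adding Bldg
Closure: {Bldg, Term, CourseID}.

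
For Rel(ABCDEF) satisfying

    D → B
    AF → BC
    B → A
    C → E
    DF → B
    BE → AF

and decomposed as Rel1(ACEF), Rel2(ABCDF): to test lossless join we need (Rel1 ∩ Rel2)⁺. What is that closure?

Rel1 ∩ Rel2 = {ACF}.
AF → BC applies, adding B
C → E applies, adding E
Closure: {ABCEF}.

ABCEF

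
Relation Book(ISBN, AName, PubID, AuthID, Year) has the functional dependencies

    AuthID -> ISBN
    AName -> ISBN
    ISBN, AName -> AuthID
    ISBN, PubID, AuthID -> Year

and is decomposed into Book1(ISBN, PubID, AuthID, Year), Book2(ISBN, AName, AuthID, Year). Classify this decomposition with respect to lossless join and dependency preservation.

Lossless test: (ISBN, AuthID, Year)⁺ = {ISBN, AuthID, Year}, which is a superkey of neither fragment — lossy.
Dependency preservation: every FD's attributes lie within a single fragment, so each can be enforced locally — preserved.

lossy but dependency-preserving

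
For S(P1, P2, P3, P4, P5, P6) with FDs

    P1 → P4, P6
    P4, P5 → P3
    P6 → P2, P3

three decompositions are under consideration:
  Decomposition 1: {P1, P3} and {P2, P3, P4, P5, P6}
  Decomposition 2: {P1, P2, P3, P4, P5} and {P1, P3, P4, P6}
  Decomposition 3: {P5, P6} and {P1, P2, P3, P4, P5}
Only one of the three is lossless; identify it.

Decomposition 1: common = {P3}, closure = {P3} → lossy.
Decomposition 2: common = {P1, P3, P4}, closure = {P1, P2, P3, P4, P6} → lossless.
Decomposition 3: common = {P5}, closure = {P5} → lossy.

Decomposition 2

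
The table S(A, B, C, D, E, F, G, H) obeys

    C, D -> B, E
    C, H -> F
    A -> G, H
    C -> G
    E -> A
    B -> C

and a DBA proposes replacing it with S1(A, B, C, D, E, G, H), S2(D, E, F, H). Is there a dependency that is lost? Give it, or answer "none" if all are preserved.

C, H -> F

Check C, H → F: no single fragment contains all of {C, F, H}, and the restricted closure of {C, H} across the fragments never reaches {F}.
C, D → B, E is preserved.
A → G, H is preserved.
C → G is preserved.
E → A is preserved.
B → C is preserved.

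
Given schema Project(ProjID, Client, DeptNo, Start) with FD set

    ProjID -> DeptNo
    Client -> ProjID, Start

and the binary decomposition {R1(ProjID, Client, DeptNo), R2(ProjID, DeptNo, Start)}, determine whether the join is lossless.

No

Common attributes: R1 ∩ R2 = {ProjID, DeptNo}.
No dependency enlarges {ProjID, DeptNo}, so (ProjID, DeptNo)⁺ = {ProjID, DeptNo}.
The closure contains neither all of R1 = {ProjID, Client, DeptNo} nor all of R2 = {ProjID, DeptNo, Start}, so the common attributes are not a superkey of either fragment. The join is lossy.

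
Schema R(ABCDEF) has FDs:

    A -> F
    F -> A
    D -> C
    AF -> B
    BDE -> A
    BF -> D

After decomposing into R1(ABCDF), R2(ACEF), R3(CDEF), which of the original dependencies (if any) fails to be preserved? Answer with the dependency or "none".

Check BDE → A: no single fragment contains all of {ABDE}, and the restricted closure of {BDE} across the fragments never reaches {A}.
A → F is preserved.
F → A is preserved.
D → C is preserved.
AF → B is preserved.
BF → D is preserved.

BDE -> A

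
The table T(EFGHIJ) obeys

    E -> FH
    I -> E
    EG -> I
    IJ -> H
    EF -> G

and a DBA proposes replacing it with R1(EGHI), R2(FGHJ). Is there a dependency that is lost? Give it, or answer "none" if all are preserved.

Check E → FH: no single fragment contains all of {EFH}, and the restricted closure of {E} across the fragments never reaches {FH}.
I → E is preserved.
EG → I is preserved.
IJ → H is preserved.
EF → G is preserved.

E -> FH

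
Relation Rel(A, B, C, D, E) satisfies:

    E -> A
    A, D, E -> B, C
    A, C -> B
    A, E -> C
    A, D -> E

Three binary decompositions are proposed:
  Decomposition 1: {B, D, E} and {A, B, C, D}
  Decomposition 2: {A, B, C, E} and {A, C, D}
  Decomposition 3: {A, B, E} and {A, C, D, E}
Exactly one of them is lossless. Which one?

Decomposition 3

Decomposition 1: common = {B, D}, closure = {B, D} → lossy.
Decomposition 2: common = {A, C}, closure = {A, B, C} → lossy.
Decomposition 3: common = {A, E}, closure = {A, B, C, E} → lossless.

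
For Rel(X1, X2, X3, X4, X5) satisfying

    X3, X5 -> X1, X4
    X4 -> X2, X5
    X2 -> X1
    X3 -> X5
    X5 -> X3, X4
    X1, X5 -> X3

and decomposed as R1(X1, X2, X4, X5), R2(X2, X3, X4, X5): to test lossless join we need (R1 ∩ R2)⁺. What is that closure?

R1 ∩ R2 = {X2, X4, X5}.
X2 → X1 applies, adding X1
X5 → X3, X4 applies, adding X3
Closure: {X1, X2, X3, X4, X5}.

X1, X2, X3, X4, X5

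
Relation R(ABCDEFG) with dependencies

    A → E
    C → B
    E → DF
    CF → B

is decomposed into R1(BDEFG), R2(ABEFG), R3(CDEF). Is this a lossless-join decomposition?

No

Chase test. Columns are ABCDEFG; row i has aⱼ where attribute j ∈ Ri, else bᵢⱼ.
Initial tableau (one row per fragment):
  row 1: b11 a2 b13 a4 a5 a6 a7
  row 2: a1 a2 b23 b24 a5 a6 a7
  row 3: b31 b32 a3 a4 a5 a6 b37
Rows 1 and 2 agree on E; apply E→DF and equate their DF entries.
No row becomes fully distinguished — the join is lossy.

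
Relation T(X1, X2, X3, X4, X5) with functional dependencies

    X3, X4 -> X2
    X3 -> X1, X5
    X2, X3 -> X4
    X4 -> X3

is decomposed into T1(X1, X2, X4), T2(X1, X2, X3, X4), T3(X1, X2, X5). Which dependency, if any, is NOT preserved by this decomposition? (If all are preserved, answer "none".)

Check X3 → X1, X5: no single fragment contains all of {X1, X3, X5}, and the restricted closure of {X3} across the fragments never reaches {X1, X5}.
X3, X4 → X2 is preserved.
X2, X3 → X4 is preserved.
X4 → X3 is preserved.

X3 -> X1, X5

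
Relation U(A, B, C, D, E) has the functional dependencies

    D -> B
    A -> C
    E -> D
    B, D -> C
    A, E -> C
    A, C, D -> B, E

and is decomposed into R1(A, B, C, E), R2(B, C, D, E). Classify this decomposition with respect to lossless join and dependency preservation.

lossless but not dependency-preserving

Lossless test: (B, C, E)⁺ = {B, C, D, E}, which contains all of one fragment — lossless.
Dependency preservation: the restricted closure of {A, C, D} across the fragments never reaches {B, E}, so A, C, D → B, E cannot be enforced without a join — not preserved.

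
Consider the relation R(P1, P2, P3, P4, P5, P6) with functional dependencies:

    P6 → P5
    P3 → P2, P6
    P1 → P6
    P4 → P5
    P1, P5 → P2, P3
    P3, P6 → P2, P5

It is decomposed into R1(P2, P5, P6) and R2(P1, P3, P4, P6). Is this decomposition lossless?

No

Common attributes: R1 ∩ R2 = {P6}.
Closure of {P6}: P6 → P5 applies, adding P5. So (P6)⁺ = {P5, P6}.
The closure contains neither all of R1 = {P2, P5, P6} nor all of R2 = {P1, P3, P4, P6}, so the common attributes are not a superkey of either fragment. The join is lossy.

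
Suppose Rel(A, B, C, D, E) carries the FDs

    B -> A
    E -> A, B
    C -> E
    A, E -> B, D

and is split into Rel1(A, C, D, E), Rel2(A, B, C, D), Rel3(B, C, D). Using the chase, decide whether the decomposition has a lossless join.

Yes

Chase test. Columns are A, B, C, D, E; row i has aⱼ where attribute j ∈ Reli, else bᵢⱼ.
Initial tableau (one row per fragment):
  row 1: a1 b12 a3 a4 a5
  row 2: a1 a2 a3 a4 b25
  row 3: b31 a2 a3 a4 b35
Rows 2 and 3 agree on B; apply B→A and equate their A entries.
Rows 1 and 2 agree on C; apply C→E and equate their E entries.
Rows 1 and 3 agree on C; apply C→E and equate their E entries.
Rows 1 and 2 agree on A, E; apply A, E→B, D and equate their B, D entries.
Row 1 is now all distinguished symbols — the join is lossless.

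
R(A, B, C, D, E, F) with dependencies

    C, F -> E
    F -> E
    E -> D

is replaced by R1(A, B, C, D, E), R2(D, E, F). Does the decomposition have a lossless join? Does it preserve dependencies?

Lossless test: (D, E)⁺ = {D, E}, which is a superkey of neither fragment — lossy.
Dependency preservation: C, F → E is not contained in any single fragment, but the restricted closure of its left-hand side across the fragments still reaches the right-hand side; the remaining FDs each lie inside some fragment. All dependencies are preserved.

lossy but dependency-preserving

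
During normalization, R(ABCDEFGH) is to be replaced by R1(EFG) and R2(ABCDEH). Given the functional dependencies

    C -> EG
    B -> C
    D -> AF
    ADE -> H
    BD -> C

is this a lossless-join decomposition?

No

Common attributes: R1 ∩ R2 = {E}.
No dependency enlarges {E}, so (E)⁺ = {E}.
The closure contains neither all of R1 = {EFG} nor all of R2 = {ABCDEH}, so the common attributes are not a superkey of either fragment. The join is lossy.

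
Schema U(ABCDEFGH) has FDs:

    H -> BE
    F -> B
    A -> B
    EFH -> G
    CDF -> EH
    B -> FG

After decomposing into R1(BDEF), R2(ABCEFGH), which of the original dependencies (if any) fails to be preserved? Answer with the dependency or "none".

CDF -> EH

Check CDF → EH: no single fragment contains all of {CDEFH}, and the restricted closure of {CDF} across the fragments never reaches {EH}.
H → BE is preserved.
F → B is preserved.
A → B is preserved.
EFH → G is preserved.
B → FG is preserved.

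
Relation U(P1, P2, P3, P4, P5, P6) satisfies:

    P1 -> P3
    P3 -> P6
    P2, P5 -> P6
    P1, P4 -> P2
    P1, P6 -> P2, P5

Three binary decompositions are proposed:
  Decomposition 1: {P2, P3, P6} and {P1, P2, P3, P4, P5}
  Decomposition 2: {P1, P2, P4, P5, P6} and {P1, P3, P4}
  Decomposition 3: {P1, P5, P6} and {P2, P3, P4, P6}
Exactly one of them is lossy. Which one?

Decomposition 1: common = {P2, P3}, closure = {P2, P3, P6} → lossless.
Decomposition 2: common = {P1, P4}, closure = {P1, P2, P3, P4, P5, P6} → lossless.
Decomposition 3: common = {P6}, closure = {P6} → lossy.

Decomposition 3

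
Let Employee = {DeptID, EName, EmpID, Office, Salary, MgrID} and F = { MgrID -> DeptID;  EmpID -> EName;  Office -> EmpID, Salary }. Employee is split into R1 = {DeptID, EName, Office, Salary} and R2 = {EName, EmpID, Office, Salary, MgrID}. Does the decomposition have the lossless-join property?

Common attributes: R1 ∩ R2 = {EName, Office, Salary}.
Closure of {EName, Office, Salary}: Office → EmpID, Salary applies, adding EmpID. So (EName, Office, Salary)⁺ = {EName, EmpID, Office, Salary}.
The closure contains neither all of R1 = {DeptID, EName, Office, Salary} nor all of R2 = {EName, EmpID, Office, Salary, MgrID}, so the common attributes are not a superkey of either fragment. The join is lossy.

No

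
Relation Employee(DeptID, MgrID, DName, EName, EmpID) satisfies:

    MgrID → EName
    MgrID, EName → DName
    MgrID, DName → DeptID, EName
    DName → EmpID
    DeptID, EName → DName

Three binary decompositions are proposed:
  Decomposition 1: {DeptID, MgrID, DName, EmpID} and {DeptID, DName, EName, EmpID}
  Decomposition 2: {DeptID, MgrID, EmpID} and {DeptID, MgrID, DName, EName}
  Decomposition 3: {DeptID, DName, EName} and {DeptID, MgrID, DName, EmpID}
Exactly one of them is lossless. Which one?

Decomposition 1: common = {DeptID, DName, EmpID}, closure = {DeptID, DName, EmpID} → lossy.
Decomposition 2: common = {DeptID, MgrID}, closure = {DeptID, MgrID, DName, EName, EmpID} → lossless.
Decomposition 3: common = {DeptID, DName}, closure = {DeptID, DName, EmpID} → lossy.

Decomposition 2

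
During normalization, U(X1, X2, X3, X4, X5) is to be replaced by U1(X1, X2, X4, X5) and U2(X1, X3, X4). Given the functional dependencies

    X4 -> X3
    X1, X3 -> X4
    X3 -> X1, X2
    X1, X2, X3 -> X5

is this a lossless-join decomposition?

Yes

Common attributes: U1 ∩ U2 = {X1, X4}.
Closure of {X1, X4}: X4 → X3 applies, adding X3; X3 → X1, X2 applies, adding X2; X1, X2, X3 → X5 applies, adding X5. So (X1, X4)⁺ = {X1, X2, X3, X4, X5}.
This closure contains every attribute of U1, so U1 ∩ U2 → U1. The join is lossless.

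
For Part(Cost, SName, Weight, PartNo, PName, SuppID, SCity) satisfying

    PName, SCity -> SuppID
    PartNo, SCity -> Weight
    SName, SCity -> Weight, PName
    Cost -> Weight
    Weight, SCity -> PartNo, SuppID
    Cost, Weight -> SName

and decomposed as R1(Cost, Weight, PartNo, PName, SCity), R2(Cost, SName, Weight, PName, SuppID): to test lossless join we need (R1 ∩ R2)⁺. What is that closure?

R1 ∩ R2 = {Cost, Weight, PName}.
Cost, Weight → SName applies, adding SName
Closure: {Cost, SName, Weight, PName}.

Cost, SName, Weight, PName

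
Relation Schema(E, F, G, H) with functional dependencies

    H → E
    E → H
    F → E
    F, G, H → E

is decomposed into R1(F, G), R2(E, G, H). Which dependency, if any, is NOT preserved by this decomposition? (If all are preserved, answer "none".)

F → E

Check F → E: no single fragment contains all of {E, F}, and the restricted closure of {F} across the fragments never reaches {E}.
H → E is preserved.
E → H is preserved.
F, G, H → E is preserved.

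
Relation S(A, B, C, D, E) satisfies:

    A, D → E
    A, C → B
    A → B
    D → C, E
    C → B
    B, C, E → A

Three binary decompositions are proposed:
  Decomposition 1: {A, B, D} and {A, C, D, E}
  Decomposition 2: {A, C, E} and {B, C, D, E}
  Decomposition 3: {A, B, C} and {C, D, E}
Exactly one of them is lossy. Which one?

Decomposition 3

Decomposition 1: common = {A, D}, closure = {A, B, C, D, E} → lossless.
Decomposition 2: common = {C, E}, closure = {A, B, C, E} → lossless.
Decomposition 3: common = {C}, closure = {B, C} → lossy.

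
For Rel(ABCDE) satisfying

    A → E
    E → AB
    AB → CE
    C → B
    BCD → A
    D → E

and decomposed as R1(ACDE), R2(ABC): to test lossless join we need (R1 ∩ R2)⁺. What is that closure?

ABCE

R1 ∩ R2 = {AC}.
A → E applies, adding E
E → AB applies, adding B
Closure: {ABCE}.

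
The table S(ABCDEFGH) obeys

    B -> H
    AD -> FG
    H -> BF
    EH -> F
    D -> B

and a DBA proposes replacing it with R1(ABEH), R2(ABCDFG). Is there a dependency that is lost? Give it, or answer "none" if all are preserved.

B → H lies within R1.
AD → FG lies within R2.
H → BF: restricted closure across fragments reaches BF.
EH → F: restricted closure across fragments reaches F.
D → B lies within R2.
Every dependency is enforceable on the fragments, so the decomposition is dependency-preserving.

none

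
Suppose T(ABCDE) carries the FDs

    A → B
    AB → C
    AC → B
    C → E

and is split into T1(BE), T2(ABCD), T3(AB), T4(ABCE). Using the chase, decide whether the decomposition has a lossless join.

Chase test. Columns are ABCDE; row i has aⱼ where attribute j ∈ Ti, else bᵢⱼ.
Initial tableau (one row per fragment):
  row 1: b11 a2 b13 b14 a5
  row 2: a1 a2 a3 a4 b25
  row 3: a1 a2 b33 b34 b35
  row 4: a1 a2 a3 b44 a5
Rows 2 and 3 agree on AB; apply AB→C and equate their C entries.
Rows 2 and 3 agree on C; apply C→E and equate their E entries.
Rows 2 and 4 agree on C; apply C→E and equate their E entries.
Row 2 is now all distinguished symbols — the join is lossless.

Yes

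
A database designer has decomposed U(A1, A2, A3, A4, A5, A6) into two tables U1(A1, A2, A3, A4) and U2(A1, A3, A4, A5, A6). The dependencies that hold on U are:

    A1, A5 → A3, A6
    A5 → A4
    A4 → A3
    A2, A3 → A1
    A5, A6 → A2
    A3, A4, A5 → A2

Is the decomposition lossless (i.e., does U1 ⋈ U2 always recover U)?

Common attributes: U1 ∩ U2 = {A1, A3, A4}.
No dependency enlarges {A1, A3, A4}, so (A1, A3, A4)⁺ = {A1, A3, A4}.
The closure contains neither all of U1 = {A1, A2, A3, A4} nor all of U2 = {A1, A3, A4, A5, A6}, so the common attributes are not a superkey of either fragment. The join is lossy.

No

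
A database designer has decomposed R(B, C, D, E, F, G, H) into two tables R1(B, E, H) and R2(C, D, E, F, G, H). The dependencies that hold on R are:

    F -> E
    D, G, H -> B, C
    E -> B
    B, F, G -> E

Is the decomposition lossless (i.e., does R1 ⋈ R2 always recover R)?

Yes

Common attributes: R1 ∩ R2 = {E, H}.
Closure of {E, H}: E → B applies, adding B. So (E, H)⁺ = {B, E, H}.
This closure contains every attribute of R1, so R1 ∩ R2 → R1. The join is lossless.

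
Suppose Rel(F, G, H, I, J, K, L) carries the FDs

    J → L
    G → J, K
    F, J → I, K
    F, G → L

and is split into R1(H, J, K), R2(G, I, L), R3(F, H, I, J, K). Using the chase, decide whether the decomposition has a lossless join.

Chase test. Columns are F, G, H, I, J, K, L; row i has aⱼ where attribute j ∈ Ri, else bᵢⱼ.
Initial tableau (one row per fragment):
  row 1: b11 b12 a3 b14 a5 a6 b17
  row 2: b21 a2 b23 a4 b25 b26 a7
  row 3: a1 b32 a3 a4 a5 a6 b37
Rows 1 and 3 agree on J; apply J→L and equate their L entries.
No row becomes fully distinguished — the join is lossy.

No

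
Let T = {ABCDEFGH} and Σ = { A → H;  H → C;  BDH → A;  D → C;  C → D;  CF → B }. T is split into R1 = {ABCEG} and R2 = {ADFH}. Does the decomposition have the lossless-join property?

No

Common attributes: R1 ∩ R2 = {A}.
Closure of {A}: A → H applies, adding H; H → C applies, adding C; C → D applies, adding D. So (A)⁺ = {ACDH}.
The closure contains neither all of R1 = {ABCEG} nor all of R2 = {ADFH}, so the common attributes are not a superkey of either fragment. The join is lossy.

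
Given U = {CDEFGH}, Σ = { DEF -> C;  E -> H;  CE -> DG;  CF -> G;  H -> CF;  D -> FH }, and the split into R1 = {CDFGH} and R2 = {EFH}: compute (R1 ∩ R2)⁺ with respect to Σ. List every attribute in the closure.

CFGH

R1 ∩ R2 = {FH}.
H → CF applies, adding C
CF → G applies, adding G
Closure: {CFGH}.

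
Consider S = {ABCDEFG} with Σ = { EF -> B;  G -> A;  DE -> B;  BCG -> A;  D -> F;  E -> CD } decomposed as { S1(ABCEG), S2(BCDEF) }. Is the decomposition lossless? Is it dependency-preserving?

lossless and dependency-preserving

Lossless test: (BCE)⁺ = {BCDEF}, which contains all of one fragment — lossless.
Dependency preservation: every FD's attributes lie within a single fragment, so each can be enforced locally — preserved.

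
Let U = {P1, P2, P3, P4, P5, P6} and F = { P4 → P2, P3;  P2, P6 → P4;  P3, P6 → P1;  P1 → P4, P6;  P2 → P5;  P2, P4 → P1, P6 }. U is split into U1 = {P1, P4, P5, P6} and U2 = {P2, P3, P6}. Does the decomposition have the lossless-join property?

Common attributes: U1 ∩ U2 = {P6}.
No dependency enlarges {P6}, so (P6)⁺ = {P6}.
The closure contains neither all of U1 = {P1, P4, P5, P6} nor all of U2 = {P2, P3, P6}, so the common attributes are not a superkey of either fragment. The join is lossy.

No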